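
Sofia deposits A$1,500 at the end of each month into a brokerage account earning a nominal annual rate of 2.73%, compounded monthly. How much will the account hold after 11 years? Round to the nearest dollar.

A$230,640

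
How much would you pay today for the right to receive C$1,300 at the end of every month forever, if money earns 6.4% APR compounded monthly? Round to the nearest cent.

Periodic rate i = 0.064/12 = 0.00533333.
PV = C/r = 1300/0.00533333 = 243,750.0000

C$243,750.00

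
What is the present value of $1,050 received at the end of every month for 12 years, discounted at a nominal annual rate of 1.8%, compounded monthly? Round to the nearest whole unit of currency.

Periodic rate i = 0.018/12 = 0.0015; n = 12 × 12 = 144 periods.
PV = PMT · [1 − (1+i)^(−n)] / i = 1050 · 129.422859 = 135,894.0022

$135,894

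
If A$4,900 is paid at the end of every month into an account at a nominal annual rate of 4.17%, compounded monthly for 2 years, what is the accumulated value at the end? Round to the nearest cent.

With 12 periods per year: i = 0.003475, n = 24.
Accumulation factor s(24|0.003475) = 24.983993; FV = 4900 × 24.983993 = 122,421.5668

A$122,421.57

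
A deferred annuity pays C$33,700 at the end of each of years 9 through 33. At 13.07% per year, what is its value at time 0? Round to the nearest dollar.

C$92,035

Value one period before first payment (t=8): 33700 × [1 − (1+0.1307)^(−25)] / 0.1307 = 33700 × 7.296264 = 245,884.0854
Discount back 8 years: 245,884.0854 × (1+0.1307)^(−8) = 245,884.0854 × 0.374301 = 92,034.6326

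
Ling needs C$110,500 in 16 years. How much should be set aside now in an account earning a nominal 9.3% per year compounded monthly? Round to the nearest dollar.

C$25,097

i = 0.093/12 = 0.00775 per month; n = 16·12 = 192.
PV = FV·(1+i)^(−n) = 110,500 × 0.227123 = 25,097.0900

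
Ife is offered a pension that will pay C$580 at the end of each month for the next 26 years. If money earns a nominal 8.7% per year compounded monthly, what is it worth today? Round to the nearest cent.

Periodic rate i = 0.087/12 = 0.00725; n = 26 × 12 = 312 periods.
PV = PMT · [1 − (1+i)^(−n)] / i = 580 · 123.448924 = 71,600.3758

C$71,600.38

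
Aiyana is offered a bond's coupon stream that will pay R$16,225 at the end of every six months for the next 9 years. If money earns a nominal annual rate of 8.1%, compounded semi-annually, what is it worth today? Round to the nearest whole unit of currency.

With 2 periods per year: i = 0.0405, n = 18.
Annuity factor a(18|0.0405) = 12.608005; PV = 16225 × 12.608005 = 204,564.8852

R$204,565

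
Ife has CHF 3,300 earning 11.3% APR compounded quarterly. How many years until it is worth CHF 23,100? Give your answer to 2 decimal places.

17.46 years

Periodic rate i = 0.113/4 = 0.02825.
(1+i)^n = 23100/3300 = 7.00000, so n = ln 7.00000 / ln 1.02825 = 69.8502 quarters
= 69.8502/4 years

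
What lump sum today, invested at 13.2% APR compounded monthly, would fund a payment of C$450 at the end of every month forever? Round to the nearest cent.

C$40,909.09

Periodic rate i = 0.132/12 = 0.011.
PV = PMT / i = 450 / 0.011 = 40,909.0909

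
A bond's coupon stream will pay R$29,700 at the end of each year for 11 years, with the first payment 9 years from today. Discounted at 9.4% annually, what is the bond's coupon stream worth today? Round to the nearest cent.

PV at t=8 (ordinary 11-year annuity): 29700 × a(11|0.094) = 29700 × 6.678422 = 198,349.1248
Discount back 8 years: 198,349.1248 × (1+0.094)^(−8) = 198,349.1248 × 0.487373 = 96,669.9986

R$96,670.00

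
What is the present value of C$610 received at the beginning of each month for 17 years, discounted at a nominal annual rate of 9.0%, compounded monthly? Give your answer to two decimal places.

C$64,098.09

i = 0.09/12 = 0.0075 per month; n = 17·12 = 204.
Annuity factor a(204|0.0075) × (1+i) = 105.078838; PV = 610 × 105.078838 = 64,098.0912
(Beginning-of-period payments → annuity-due factor ×(1+i).)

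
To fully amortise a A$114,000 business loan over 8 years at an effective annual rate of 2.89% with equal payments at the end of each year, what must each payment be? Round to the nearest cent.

A$16,164.76

PMT = 114000 / ( [1 − (1+0.0289)^(−8)] / 0.0289 ) = 114000 / 7.052380 = 16,164.7567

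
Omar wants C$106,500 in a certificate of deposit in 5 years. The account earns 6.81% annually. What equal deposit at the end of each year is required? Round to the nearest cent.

C$18,589.71

PMT = 106500 / ( [(1+0.0681)^5 − 1] / 0.0681 ) = 106500 / 5.728977 = 18,589.7073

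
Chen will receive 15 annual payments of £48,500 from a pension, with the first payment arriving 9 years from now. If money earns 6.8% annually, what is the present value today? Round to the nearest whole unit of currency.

Value one period before first payment (t=8): 48500 × [1 − (1+0.068)^(−15)] / 0.068 = 48500 × 9.224094 = 447,368.5387
Discount back 8 years: 447,368.5387 × (1+0.068)^(−8) = 447,368.5387 × 0.590786 = 264,298.9376

£264,299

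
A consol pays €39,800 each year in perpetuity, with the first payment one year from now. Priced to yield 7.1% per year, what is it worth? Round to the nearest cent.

PV = C/r = 39800/0.071 = 560,563.3803

€560,563.38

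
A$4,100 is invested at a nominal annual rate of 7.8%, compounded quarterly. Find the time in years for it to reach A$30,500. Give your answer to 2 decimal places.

Periodic rate i = 0.078/4 = 0.0195.
n = ln(30500/4100) / ln(1+0.0195) = ln(7.43902) / 0.019312 = 103.9099 quarters
= 103.9099/4 years

25.98 years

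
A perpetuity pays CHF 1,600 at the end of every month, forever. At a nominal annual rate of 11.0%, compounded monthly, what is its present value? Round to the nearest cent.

Periodic rate i = 0.11/12 = 0.00916667.
PV = PMT / i = 1600 / 0.00916667 = 174,545.4545

CHF 174,545.45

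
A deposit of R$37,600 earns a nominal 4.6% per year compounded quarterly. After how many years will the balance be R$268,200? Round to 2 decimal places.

42.96 years

Periodic rate i = 0.046/4 = 0.0115.
n = ln(268200/37600) / ln(1+0.0115) = ln(7.13298) / 0.011434 = 171.8265 quarters
= 171.8265/4 years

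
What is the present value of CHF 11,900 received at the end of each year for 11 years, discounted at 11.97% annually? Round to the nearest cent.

CHF 70,751.37

Annuity factor a(11|0.1197) = 5.945493; PV = 11900 × 5.945493 = 70,751.3660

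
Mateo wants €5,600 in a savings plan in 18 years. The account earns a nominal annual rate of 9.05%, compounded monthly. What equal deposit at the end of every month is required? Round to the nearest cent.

€10.38

i = 0.0905/12 = 0.00754167 per month; n = 18·12 = 216.
PMT = 5600 / ( [(1+0.00754167)^216 − 1] / 0.00754167 ) = 5600 / 539.364179 = 10.3826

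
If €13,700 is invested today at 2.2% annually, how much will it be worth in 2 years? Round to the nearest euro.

€14,309

FV = 13,700 × (1 + 0.022)^2 = 14,309.4308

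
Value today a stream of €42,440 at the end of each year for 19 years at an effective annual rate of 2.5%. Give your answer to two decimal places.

€635,704.15

PV = 42440 × [1 − (1+0.025)^(−19)] / 0.025 = 42440 × 14.978891 = 635,704.1486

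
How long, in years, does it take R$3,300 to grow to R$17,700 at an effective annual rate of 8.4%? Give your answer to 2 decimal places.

(1+i)^n = 17700/3300 = 5.36364, so n = ln 5.36364 / ln 1.084 = 20.8243 years

20.82 years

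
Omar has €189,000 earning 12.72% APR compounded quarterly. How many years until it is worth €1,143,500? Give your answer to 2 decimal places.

Periodic rate i = 0.1272/4 = 0.0318.
n = ln(1.1435e+06/189000) / ln(1+0.0318) = ln(6.05026) / 0.031305 = 57.5023 quarters
= 57.5023/4 years

14.38 years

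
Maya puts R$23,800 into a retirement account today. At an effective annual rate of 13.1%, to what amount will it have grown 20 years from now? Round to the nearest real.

R$279,144

FV = PV·(1+i)^n = 23,800 × 11.728760 = 279,144.4873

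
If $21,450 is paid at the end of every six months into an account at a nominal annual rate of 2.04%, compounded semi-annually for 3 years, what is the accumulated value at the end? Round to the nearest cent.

$132,026.83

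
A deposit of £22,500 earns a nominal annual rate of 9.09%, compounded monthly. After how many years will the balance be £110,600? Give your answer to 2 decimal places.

Periodic rate i = 0.0909/12 = 0.007575.
n = ln(110600/22500) / ln(1+0.007575) = ln(4.91556) / 0.007546 = 211.0137 months
= 211.0137/12 years

17.58 years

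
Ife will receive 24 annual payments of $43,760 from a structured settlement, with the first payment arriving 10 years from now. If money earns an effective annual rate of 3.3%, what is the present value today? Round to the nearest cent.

$535,851.75

Value one period before first payment (t=9): 43760 × [1 − (1+0.033)^(−24)] / 0.033 = 43760 × 16.400996 = 717,707.6020
Discount back 9 years: 717,707.6020 × (1+0.033)^(−9) = 717,707.6020 × 0.746616 = 535,851.7491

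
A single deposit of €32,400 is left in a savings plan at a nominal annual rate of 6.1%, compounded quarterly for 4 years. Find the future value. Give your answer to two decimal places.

€41,277.46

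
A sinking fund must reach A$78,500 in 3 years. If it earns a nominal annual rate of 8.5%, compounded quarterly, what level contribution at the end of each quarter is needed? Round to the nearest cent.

A$5,811.90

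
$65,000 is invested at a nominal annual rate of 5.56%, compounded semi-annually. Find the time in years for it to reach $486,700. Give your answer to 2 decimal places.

Periodic rate i = 0.0556/2 = 0.0278.
(1+i)^n = 486700/65000 = 7.48769, so n = ln 7.48769 / ln 1.0278 = 73.4215 half-years
= 73.4215/2 years

36.71 years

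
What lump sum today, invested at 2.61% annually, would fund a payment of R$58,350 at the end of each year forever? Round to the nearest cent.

R$2,235,632.18

PV = C/r = 58350/0.0261 = 2,235,632.1839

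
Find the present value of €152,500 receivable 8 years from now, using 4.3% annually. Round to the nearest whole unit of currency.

Discount factor = (1+0.043)^(−8) = 0.714045; PV = 152,500 × 0.714045 = 108,891.8500

€108,892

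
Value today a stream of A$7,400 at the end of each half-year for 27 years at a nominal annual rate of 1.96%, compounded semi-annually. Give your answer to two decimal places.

A$309,142.09

Periodic rate i = 0.0196/2 = 0.0098; n = 27 × 2 = 54 periods.
PV = PMT · [1 − (1+i)^(−n)] / i = 7400 · 41.775958 = 309,142.0882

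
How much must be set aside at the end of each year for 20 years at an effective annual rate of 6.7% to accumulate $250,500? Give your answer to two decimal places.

$6,313.44

PMT = 250500 / ( [(1+0.067)^20 − 1] / 0.067 ) = 250500 / 39.677260 = 6,313.4400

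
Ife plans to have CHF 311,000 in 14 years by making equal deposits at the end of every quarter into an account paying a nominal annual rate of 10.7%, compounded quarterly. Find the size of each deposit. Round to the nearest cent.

CHF 2,457.28

With 4 periods per year: i = 0.02675, n = 56.
FV-annuity factor = 126.562533; PMT = 311000 / 126.562533 = 2,457.2833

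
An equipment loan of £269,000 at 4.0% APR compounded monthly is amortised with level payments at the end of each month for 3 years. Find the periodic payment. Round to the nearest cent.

£7,941.95

Periodic rate i = 0.04/12 = 0.00333333; n = 3 × 12 = 36 periods.
PMT = 269000 / ( [1 − (1+0.00333333)^(−36)] / 0.00333333 ) = 269000 / 33.870766 = 7,941.9520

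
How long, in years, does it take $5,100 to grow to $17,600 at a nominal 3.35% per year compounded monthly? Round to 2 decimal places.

37.03 years

Periodic rate i = 0.0335/12 = 0.00279167.
(1+i)^n = 17600/5100 = 3.45098, so n = ln 3.45098 / ln 1.00279 = 444.3176 months
= 444.3176/12 years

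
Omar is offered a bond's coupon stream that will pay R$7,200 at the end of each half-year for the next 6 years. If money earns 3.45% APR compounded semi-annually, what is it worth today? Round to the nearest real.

R$77,444

With 2 periods per year: i = 0.01725, n = 12.
Annuity factor a(12|0.01725) = 10.756175; PV = 7200 × 10.756175 = 77,444.4595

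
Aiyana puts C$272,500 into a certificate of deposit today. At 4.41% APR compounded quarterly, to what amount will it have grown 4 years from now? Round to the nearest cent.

i = 0.0441/4 = 0.011025 per quarter; n = 4·4 = 16.
FV = PV·(1+i)^n = 272,500 × 1.191764 = 324,755.7293

C$324,755.73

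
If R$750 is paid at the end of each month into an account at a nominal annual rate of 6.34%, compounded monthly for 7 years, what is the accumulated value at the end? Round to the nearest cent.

R$79,040.86

With 12 periods per year: i = 0.00528333, n = 84.
FV = PMT · [(1+i)^n − 1] / i = 750 · 105.387809 = 79,040.8567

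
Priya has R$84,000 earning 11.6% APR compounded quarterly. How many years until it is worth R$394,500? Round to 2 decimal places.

13.53 years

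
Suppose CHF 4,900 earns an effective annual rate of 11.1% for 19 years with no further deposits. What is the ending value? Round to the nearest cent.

FV = 4,900 × (1 + 0.111)^19 = 36,204.5538

CHF 36,204.55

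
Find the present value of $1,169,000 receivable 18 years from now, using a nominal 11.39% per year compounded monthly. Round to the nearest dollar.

$151,923

i = 0.1139/12 = 0.00949167 per month; n = 18·12 = 216.
Discount factor = (1+0.00949167)^(−216) = 0.129960; PV = 1,169,000 × 0.129960 = 151,922.8362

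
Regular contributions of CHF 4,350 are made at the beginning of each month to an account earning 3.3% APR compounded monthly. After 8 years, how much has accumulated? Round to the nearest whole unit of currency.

CHF 478,478

With 12 periods per year: i = 0.00275, n = 96.
FV = 4350 × [(1+0.00275)^96 − 1] / 0.00275 × (1+i) = 4350 × 109.994920 = 478,477.9009
Payments are at the start of each period, so multiply by (1+i).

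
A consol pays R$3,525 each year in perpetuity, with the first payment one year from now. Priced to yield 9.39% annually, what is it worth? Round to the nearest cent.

R$37,539.94

PV = C/r = 3525/0.0939 = 37,539.9361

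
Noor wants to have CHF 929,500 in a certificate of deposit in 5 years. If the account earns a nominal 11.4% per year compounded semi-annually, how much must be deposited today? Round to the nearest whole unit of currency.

i = 0.114/2 = 0.057 per half-year; n = 5·2 = 10.
PV = 929,500 / (1 + 0.057)^10 = 929,500 / 1.740804 = 533,948.6847

CHF 533,949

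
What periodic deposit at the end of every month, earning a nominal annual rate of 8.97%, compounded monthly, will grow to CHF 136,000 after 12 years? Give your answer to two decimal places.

Periodic rate i = 0.0897/12 = 0.007475; n = 12 × 12 = 144 periods.
PMT = 136000 / ( [(1+0.007475)^144 − 1] / 0.007475 ) = 136000 / 257.174011 = 528.8248

CHF 528.82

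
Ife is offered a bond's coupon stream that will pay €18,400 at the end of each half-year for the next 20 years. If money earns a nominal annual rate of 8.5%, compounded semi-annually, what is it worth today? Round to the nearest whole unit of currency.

With 2 periods per year: i = 0.0425, n = 40.
PV = 18400 × [1 − (1+0.0425)^(−40)] / 0.0425 = 18400 × 19.077275 = 351,021.8549

€351,022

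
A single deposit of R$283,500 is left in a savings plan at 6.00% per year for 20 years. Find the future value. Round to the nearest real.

R$909,223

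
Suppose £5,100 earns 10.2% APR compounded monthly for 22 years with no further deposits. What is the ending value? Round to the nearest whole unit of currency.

i = 0.102/12 = 0.0085 per month; n = 22·12 = 264.
FV = PV·(1+i)^n = 5,100 × 9.341966 = 47,644.0256

£47,644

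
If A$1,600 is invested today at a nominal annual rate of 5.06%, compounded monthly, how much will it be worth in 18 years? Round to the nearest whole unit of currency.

Periodic rate i = 0.0506/12 = 0.00421667; n = 18 × 12 = 216 periods.
1,600 × (1+0.00421667)^216 = 1,600 × 2.481554 = 3,970.4869

A$3,970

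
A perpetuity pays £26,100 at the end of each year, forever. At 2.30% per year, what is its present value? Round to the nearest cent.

PV = PMT / i = 26100 / 0.023 = 1,134,782.6087

£1,134,782.61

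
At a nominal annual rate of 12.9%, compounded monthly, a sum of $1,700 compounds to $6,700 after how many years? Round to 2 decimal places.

10.69 years

Periodic rate i = 0.129/12 = 0.01075.
n = ln(6700/1700) / ln(1+0.01075) = ln(3.94118) / 0.010693 = 128.2640 months
= 128.2640/12 years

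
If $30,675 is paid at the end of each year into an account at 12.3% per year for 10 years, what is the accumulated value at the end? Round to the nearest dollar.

Accumulation factor s(10|0.123) = 17.805289; FV = 30675 × 17.805289 = 546,177.2364

$546,177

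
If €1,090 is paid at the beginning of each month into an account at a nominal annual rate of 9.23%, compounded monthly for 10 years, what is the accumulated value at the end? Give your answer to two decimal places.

Periodic rate i = 0.0923/12 = 0.00769167; n = 10 × 12 = 120 periods.
Accumulation factor s(120|0.00769167) × (1+i) = 197.558677; FV = 1090 × 197.558677 = 215,338.9579
(Beginning-of-period payments → annuity-due factor ×(1+i).)

€215,338.96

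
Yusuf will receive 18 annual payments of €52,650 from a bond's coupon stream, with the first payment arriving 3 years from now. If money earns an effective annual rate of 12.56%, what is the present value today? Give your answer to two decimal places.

€291,526.90

Value one period before first payment (t=2): 52650 × [1 − (1+0.1256)^(−18)] / 0.1256 = 52650 × 7.015335 = 369,357.4014
PV₀ = 369,357.4014 / (1+0.1256)^2 = 369,357.4014 / 1.266975 = 291,526.9018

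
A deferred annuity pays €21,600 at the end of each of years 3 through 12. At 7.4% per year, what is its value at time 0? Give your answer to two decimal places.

€129,125.81

PV at t=2 (ordinary 10-year annuity): 21600 × a(10|0.074) = 21600 × 6.895533 = 148,943.5185
PV₀ = 148,943.5185 / (1+0.074)^2 = 148,943.5185 / 1.153476 = 129,125.8063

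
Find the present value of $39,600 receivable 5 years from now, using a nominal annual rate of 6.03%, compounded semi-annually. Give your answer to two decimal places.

$29,423.24

Periodic rate i = 0.0603/2 = 0.03015; n = 5 × 2 = 10 periods.
PV = FV·(1+i)^(−n) = 39,600 × 0.743011 = 29,423.2416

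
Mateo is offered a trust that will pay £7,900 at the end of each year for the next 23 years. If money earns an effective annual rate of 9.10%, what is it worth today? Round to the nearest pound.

£75,102

PV = PMT · [1 − (1+i)^(−n)] / i = 7900 · 9.506529 = 75,101.5813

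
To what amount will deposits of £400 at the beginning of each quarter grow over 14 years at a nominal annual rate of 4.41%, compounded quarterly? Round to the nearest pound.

i = 0.0441/4 = 0.011025 per quarter; n = 14·4 = 56.
FV = PMT · [(1+i)^n − 1] / i × (1+i) = 400 · 77.750106 = 31,100.0423
(annuity-due: payments at period start, so ×(1+i).)

£31,100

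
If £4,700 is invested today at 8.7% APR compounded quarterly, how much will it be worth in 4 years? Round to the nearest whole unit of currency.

£6,632

Periodic rate i = 0.087/4 = 0.02175; n = 4 × 4 = 16 periods.
4,700 × (1+0.02175)^16 = 4,700 × 1.410959 = 6,631.5065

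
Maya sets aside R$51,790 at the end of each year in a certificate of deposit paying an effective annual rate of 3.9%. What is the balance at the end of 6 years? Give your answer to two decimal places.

FV = PMT · [(1+i)^n − 1] / i = 51790 · 6.616324 = 342,659.4073

R$342,659.41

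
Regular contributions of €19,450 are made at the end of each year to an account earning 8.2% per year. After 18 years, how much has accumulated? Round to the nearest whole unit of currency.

FV = PMT · [(1+i)^n − 1] / i = 19450 · 38.187045 = 742,738.0225

€742,738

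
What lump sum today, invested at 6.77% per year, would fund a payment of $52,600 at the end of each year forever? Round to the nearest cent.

$776,957.16

PV = C/r = 52600/0.0677 = 776,957.1640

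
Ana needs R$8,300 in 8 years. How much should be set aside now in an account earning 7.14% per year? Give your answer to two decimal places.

PV = 8,300 / (1 + 0.0714)^8 = 8,300 / 1.736254 = 4,780.4079

R$4,780.41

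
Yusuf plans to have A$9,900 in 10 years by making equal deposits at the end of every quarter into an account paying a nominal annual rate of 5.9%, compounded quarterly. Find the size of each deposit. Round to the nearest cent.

A$183.40

i = 0.059/4 = 0.01475 per quarter; n = 10·4 = 40.
PMT = 9900 / ( [(1+0.01475)^40 − 1] / 0.01475 ) = 9900 / 53.981822 = 183.3951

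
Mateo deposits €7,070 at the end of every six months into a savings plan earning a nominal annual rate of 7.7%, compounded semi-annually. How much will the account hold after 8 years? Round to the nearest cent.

€152,459.14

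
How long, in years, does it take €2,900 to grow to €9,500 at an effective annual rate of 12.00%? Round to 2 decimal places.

(1+i)^n = 9500/2900 = 3.27586, so n = ln 3.27586 / ln 1.12 = 10.4703 years

10.47 years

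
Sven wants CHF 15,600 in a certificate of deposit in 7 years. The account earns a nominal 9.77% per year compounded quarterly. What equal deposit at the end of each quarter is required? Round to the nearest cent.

CHF 394.70

i = 0.0977/4 = 0.024425 per quarter; n = 7·4 = 28.
FV-annuity factor = 39.523921; PMT = 15600 / 39.523921 = 394.6977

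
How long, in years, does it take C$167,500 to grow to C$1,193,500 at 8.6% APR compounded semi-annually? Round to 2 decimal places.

23.32 years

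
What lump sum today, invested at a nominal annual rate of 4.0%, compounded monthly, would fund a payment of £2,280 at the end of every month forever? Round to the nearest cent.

£684,000.00

Periodic rate i = 0.04/12 = 0.00333333.
PV = PMT / i = 2280 / 0.00333333 = 684,000.0000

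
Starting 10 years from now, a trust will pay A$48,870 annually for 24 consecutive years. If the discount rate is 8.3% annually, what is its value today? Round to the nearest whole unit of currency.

Value one period before first payment (t=9): 48870 × [1 − (1+0.083)^(−24)] / 0.083 = 48870 × 10.270573 = 501,922.8872
PV₀ = 501,922.8872 / (1+0.083)^9 = 501,922.8872 / 2.049539 = 244,895.5479

A$244,896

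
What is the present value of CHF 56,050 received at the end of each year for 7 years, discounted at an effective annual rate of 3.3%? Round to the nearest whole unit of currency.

CHF 345,293

PV = PMT · [1 − (1+i)^(−n)] / i = 56050 · 6.160443 = 345,292.8335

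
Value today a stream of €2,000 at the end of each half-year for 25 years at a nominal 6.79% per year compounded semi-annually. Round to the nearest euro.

€47,813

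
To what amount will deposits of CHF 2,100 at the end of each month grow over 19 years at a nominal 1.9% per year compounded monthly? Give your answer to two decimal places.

i = 0.019/12 = 0.00158333 per month; n = 19·12 = 228.
FV = PMT · [(1+i)^n − 1] / i = 2100 · 274.328784 = 576,090.4467

CHF 576,090.45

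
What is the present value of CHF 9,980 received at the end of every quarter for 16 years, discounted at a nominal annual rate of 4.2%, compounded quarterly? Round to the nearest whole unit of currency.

CHF 463,378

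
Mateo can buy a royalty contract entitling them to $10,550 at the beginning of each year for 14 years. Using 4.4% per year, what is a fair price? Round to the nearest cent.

$113,331.33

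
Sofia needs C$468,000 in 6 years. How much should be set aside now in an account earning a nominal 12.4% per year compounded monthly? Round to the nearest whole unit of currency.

Periodic rate i = 0.124/12 = 0.0103333; n = 6 × 12 = 72 periods.
PV = FV·(1+i)^(−n) = 468,000 × 0.477027 = 223,248.6156

C$223,249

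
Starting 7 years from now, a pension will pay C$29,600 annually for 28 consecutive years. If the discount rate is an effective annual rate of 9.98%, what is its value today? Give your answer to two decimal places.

C$155,920.48

PV at t=6 (ordinary 28-year annuity): 29600 × a(28|0.0998) = 29600 × 9.321670 = 275,921.4413
Discount back 6 years: 275,921.4413 × (1+0.0998)^(−6) = 275,921.4413 × 0.565090 = 155,920.4781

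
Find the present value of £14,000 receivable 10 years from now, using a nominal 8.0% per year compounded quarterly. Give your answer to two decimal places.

With 4 periods per year: i = 0.02, n = 40.
Discount factor = (1+0.02)^(−40) = 0.452890; PV = 14,000 × 0.452890 = 6,340.4658

£6,340.47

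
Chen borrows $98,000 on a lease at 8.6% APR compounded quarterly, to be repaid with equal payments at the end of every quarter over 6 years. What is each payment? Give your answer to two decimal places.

With 4 periods per year: i = 0.0215, n = 24.
Annuity-PV factor = 18.596435; PMT = 98000 / 18.596435 = 5,269.8273

$5,269.83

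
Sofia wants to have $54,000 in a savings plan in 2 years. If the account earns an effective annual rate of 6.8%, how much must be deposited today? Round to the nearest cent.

$47,342.51

Discount factor = (1+0.068)^(−2) = 0.876713; PV = 54,000 × 0.876713 = 47,342.5073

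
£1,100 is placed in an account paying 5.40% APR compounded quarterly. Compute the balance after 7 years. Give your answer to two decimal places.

i = 0.054/4 = 0.0135 per quarter; n = 7·4 = 28.
1,100 × (1+0.0135)^28 = 1,100 × 1.455677 = 1,601.2449

£1,601.24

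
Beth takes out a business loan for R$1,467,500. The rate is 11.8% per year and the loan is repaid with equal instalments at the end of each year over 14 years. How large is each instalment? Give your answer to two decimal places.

Annuity-PV factor = 6.696572; PMT = 1.4675e+06 / 6.696572 = 219,141.9653

R$219,141.97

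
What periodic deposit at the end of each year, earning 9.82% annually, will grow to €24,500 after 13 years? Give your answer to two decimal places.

€1,011.07

FV-annuity factor = 24.231657; PMT = 24500 / 24.231657 = 1,011.0741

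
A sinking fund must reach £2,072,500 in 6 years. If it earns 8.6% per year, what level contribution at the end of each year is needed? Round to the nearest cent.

£278,270.33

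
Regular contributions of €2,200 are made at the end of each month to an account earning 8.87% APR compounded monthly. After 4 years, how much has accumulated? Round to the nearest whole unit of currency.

€126,207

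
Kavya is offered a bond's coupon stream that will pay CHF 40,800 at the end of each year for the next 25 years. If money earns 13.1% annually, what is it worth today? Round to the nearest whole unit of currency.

PV = 40800 × [1 − (1+0.131)^(−25)] / 0.131 = 40800 × 7.281895 = 297,101.3120

CHF 297,101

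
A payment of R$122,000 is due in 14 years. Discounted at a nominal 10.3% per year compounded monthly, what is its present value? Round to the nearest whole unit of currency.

R$29,025

With 12 periods per year: i = 0.00858333, n = 168.
PV = 122,000 / (1 + 0.00858333)^168 = 122,000 / 4.203202 = 29,025.4909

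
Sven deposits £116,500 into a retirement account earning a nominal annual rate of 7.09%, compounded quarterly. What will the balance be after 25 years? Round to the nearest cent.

£675,103.28

Periodic rate i = 0.0709/4 = 0.017725; n = 25 × 4 = 100 periods.
FV = 116,500 × (1 + 0.017725)^100 = 675,103.2783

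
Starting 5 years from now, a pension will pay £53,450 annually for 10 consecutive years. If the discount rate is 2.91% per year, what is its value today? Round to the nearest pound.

Value one period before first payment (t=4): 53450 × [1 − (1+0.0291)^(−10)] / 0.0291 = 53450 × 8.569517 = 458,040.6706
Discount back 4 years: 458,040.6706 × (1+0.0291)^(−4) = 458,040.6706 × 0.891599 = 408,388.7116

£408,389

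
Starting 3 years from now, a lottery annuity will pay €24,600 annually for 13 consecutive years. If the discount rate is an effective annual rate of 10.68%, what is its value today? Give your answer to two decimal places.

€137,757.26

Value one period before first payment (t=2): 24600 × [1 − (1+0.1068)^(−13)] / 0.1068 = 24600 × 6.859899 = 168,753.5034
Discount back 2 years: 168,753.5034 × (1+0.1068)^(−2) = 168,753.5034 × 0.816322 = 137,757.2602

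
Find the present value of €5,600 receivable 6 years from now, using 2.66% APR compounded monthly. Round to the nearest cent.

Periodic rate i = 0.0266/12 = 0.00221667; n = 6 × 12 = 72 periods.
PV = 5,600 / (1 + 0.00221667)^72 = 5,600 / 1.172834 = 4,774.7577

€4,774.76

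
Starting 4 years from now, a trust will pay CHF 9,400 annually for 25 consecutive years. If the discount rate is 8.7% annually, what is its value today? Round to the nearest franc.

CHF 73,672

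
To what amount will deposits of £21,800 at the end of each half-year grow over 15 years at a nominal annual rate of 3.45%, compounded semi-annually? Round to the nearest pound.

Periodic rate i = 0.0345/2 = 0.01725; n = 15 × 2 = 30 periods.
FV = PMT · [(1+i)^n − 1] / i = 21800 · 38.866104 = 847,281.0592

£847,281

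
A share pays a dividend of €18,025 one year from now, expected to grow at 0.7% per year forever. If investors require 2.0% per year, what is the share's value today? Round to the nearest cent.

PV = PMT / (i − g) = 18025 / (0.02 − 0.007) = 18025 / 0.013000 = 1,386,538.4615

€1,386,538.46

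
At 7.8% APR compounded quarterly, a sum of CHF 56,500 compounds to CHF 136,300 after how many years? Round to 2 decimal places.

11.40 years

Periodic rate i = 0.078/4 = 0.0195.
(1+i)^n = 136300/56500 = 2.41239, so n = ln 2.41239 / ln 1.0195 = 45.5988 quarters
= 45.5988/4 years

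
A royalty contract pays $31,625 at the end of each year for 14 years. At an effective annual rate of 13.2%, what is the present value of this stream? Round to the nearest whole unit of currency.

$197,355

PV = 31625 × [1 − (1+0.132)^(−14)] / 0.132 = 31625 × 6.240466 = 197,354.7388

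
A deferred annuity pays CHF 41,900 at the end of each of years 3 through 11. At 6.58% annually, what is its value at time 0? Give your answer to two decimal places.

CHF 244,674.74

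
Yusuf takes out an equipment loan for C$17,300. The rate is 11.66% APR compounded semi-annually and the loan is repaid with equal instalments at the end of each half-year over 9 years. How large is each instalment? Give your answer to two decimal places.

C$1,577.43

i = 0.1166/2 = 0.0583 per half-year; n = 9·2 = 18.
Annuity-PV factor = 10.967183; PMT = 17300 / 10.967183 = 1,577.4334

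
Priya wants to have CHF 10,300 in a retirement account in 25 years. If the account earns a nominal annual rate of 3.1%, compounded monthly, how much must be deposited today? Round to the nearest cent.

With 12 periods per year: i = 0.00258333, n = 300.
Discount factor = (1+0.00258333)^(−300) = 0.461164; PV = 10,300 × 0.461164 = 4,749.9933

CHF 4,749.99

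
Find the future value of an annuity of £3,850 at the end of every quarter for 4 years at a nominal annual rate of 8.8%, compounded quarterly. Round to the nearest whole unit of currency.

£72,886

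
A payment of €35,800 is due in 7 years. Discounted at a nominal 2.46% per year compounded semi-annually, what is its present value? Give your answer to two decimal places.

i = 0.0246/2 = 0.0123 per half-year; n = 7·2 = 14.
PV = FV·(1+i)^(−n) = 35,800 × 0.842696 = 30,168.4995

€30,168.50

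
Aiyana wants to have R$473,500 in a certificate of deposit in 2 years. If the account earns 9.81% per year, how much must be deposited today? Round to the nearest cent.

R$392,677.67

Discount factor = (1+0.0981)^(−2) = 0.829309; PV = 473,500 × 0.829309 = 392,677.6654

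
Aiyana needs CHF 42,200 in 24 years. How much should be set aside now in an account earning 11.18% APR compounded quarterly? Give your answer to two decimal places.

Periodic rate i = 0.1118/4 = 0.02795; n = 24 × 4 = 96 periods.
PV = 42,200 / (1 + 0.02795)^96 = 42,200 / 14.102988 = 2,992.2738

CHF 2,992.27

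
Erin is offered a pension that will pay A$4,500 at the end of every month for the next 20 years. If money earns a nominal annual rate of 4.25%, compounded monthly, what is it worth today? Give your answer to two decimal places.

A$726,703.73

Periodic rate i = 0.0425/12 = 0.00354167; n = 20 × 12 = 240 periods.
Annuity factor a(240|0.00354167) = 161.489718; PV = 4500 × 161.489718 = 726,703.7324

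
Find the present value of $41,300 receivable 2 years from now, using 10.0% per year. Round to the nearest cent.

$34,132.23

PV = 41,300 / (1 + 0.1)^2 = 41,300 / 1.210000 = 34,132.2314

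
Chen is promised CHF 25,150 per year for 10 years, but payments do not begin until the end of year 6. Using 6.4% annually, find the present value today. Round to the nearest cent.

PV at t=5 (ordinary 10-year annuity): 25150 × a(10|0.064) = 25150 × 7.222592 = 181,648.1983
Discount back 5 years: 181,648.1983 × (1+0.064)^(−5) = 181,648.1983 × 0.733317 = 133,205.7447

CHF 133,205.74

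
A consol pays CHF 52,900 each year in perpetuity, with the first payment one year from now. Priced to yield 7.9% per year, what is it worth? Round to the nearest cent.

CHF 669,620.25

PV = PMT / i = 52900 / 0.079 = 669,620.2532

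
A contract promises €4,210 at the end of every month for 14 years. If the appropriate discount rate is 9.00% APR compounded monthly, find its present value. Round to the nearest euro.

Periodic rate i = 0.09/12 = 0.0075; n = 14 × 12 = 168 periods.
PV = 4210 × [1 − (1+0.0075)^(−168)] / 0.0075 = 4210 × 95.334564 = 401,358.5157

€401,359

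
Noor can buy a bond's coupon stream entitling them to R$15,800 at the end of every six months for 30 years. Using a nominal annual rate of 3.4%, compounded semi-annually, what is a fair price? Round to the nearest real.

i = 0.034/2 = 0.017 per half-year; n = 30·2 = 60.
PV = 15800 × [1 − (1+0.017)^(−60)] / 0.017 = 15800 × 37.429435 = 591,385.0767

R$591,385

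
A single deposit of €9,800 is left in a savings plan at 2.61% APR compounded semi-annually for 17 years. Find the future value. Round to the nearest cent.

i = 0.0261/2 = 0.01305 per half-year; n = 17·2 = 34.
FV = PV·(1+i)^n = 9,800 × 1.553996 = 15,229.1627

€15,229.16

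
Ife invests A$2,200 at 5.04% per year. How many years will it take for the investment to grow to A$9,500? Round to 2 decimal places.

29.75 years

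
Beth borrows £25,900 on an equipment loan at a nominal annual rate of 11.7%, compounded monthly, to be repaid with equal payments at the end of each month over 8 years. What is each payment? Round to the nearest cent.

i = 0.117/12 = 0.00975 per month; n = 8·12 = 96.
PMT = 25900 / ( [1 − (1+0.00975)^(−96)] / 0.00975 ) = 25900 / 62.156355 = 416.6911

£416.69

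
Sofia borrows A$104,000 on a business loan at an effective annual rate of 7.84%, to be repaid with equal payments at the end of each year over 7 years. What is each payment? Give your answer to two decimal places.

A$19,866.35

Annuity-PV factor = 5.234982; PMT = 104000 / 5.234982 = 19,866.3536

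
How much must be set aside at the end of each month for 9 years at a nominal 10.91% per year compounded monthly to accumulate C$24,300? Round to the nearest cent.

C$133.27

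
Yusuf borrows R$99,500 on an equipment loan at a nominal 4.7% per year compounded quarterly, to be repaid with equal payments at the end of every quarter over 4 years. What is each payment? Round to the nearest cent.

With 4 periods per year: i = 0.01175, n = 16.
Annuity-PV factor = 14.508655; PMT = 99500 / 14.508655 = 6,857.9755

R$6,857.98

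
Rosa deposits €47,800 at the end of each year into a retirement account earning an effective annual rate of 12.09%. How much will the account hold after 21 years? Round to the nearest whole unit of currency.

€3,948,792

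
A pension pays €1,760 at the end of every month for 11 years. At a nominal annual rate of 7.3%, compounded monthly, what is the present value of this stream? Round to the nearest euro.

€159,391

i = 0.073/12 = 0.00608333 per month; n = 11·12 = 132.
Annuity factor a(132|0.00608333) = 90.563164; PV = 1760 × 90.563164 = 159,391.1685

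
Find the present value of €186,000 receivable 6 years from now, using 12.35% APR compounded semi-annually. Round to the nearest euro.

€90,625

i = 0.1235/2 = 0.06175 per half-year; n = 6·2 = 12.
PV = 186,000 / (1 + 0.06175)^12 = 186,000 / 2.052425 = 90,624.5177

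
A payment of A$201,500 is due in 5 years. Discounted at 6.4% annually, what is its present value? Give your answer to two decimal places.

PV = 201,500 / (1 + 0.064)^5 = 201,500 / 1.363666 = 147,763.4120

A$147,763.41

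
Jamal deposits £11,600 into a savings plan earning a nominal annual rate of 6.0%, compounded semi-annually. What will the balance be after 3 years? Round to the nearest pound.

£13,851

Periodic rate i = 0.06/2 = 0.03; n = 3 × 2 = 6 periods.
FV = PV·(1+i)^n = 11,600 × 1.194052 = 13,851.0066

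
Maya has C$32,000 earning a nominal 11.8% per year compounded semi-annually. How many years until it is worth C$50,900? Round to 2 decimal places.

4.05 years

Periodic rate i = 0.118/2 = 0.059.
(1+i)^n = 50900/32000 = 1.59062, so n = ln 1.59062 / ln 1.059 = 8.0964 half-years
= 8.0964/2 years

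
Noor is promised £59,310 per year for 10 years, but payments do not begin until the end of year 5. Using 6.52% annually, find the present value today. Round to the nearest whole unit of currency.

Value one period before first payment (t=4): 59310 × [1 − (1+0.0652)^(−10)] / 0.0652 = 59310 × 7.182107 = 425,970.7480
Discount back 4 years: 425,970.7480 × (1+0.0652)^(−4) = 425,970.7480 × 0.776739 = 330,868.2889

£330,868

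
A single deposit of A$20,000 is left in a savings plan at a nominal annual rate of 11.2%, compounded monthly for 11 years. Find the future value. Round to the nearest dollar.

A$68,171

Periodic rate i = 0.112/12 = 0.00933333; n = 11 × 12 = 132 periods.
20,000 × (1+0.00933333)^132 = 20,000 × 3.408547 = 68,170.9462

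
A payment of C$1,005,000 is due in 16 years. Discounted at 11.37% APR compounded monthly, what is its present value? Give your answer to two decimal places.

i = 0.1137/12 = 0.009475 per month; n = 16·12 = 192.
PV = 1,005,000 / (1 + 0.009475)^192 = 1,005,000 / 6.114332 = 164,367.9027

C$164,367.90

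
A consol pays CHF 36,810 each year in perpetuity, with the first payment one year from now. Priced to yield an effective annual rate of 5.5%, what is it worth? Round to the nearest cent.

CHF 669,272.73

PV = PMT / i = 36810 / 0.055 = 669,272.7273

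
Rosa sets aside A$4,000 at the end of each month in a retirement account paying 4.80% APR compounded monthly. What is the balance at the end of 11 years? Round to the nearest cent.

With 12 periods per year: i = 0.004, n = 132.
FV = PMT · [(1+i)^n − 1] / i = 4000 · 173.438263 = 693,753.0520

A$693,753.05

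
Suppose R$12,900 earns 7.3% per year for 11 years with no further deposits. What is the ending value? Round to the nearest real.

FV = 12,900 × (1 + 0.073)^11 = 28,001.8453

R$28,002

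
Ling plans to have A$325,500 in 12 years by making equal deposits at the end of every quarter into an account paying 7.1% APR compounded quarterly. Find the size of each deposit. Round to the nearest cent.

A$4,354.31

i = 0.071/4 = 0.01775 per quarter; n = 12·4 = 48.
PMT = 325500 / ( [(1+0.01775)^48 − 1] / 0.01775 ) = 325500 / 74.753605 = 4,354.3051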